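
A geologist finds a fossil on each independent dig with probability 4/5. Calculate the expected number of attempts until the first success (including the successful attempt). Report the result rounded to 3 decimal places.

For a geometric distribution, E[trials] = 1/p = 1/(4/5) = 5/4.
≈ 1.250

1.250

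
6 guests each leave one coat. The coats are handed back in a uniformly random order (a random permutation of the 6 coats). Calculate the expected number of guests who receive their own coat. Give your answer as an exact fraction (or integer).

1

Let Xᵢ = 1 if person i gets their own coat. For each i, P(Xᵢ=1) = 1/6.
By linearity of expectation, E[X₁+…+X_6] = 6·(1/6) = 1.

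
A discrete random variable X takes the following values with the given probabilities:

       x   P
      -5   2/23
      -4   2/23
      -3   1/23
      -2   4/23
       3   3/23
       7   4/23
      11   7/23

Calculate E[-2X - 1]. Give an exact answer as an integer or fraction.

E[-2x-1] = (2/23)·9 + (2/23)·7 + (1/23)·5 + (4/23)·3 + (3/23)·(-7) + (4/23)·(-15) + (7/23)·(-23)
     = -193/23

-193/23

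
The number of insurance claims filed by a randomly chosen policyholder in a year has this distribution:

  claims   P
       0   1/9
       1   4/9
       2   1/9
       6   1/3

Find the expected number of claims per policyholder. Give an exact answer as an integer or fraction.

8/3

E[X] = (1/9)·0 + (4/9)·1 + (1/9)·2 + (1/3)·6
     = 8/3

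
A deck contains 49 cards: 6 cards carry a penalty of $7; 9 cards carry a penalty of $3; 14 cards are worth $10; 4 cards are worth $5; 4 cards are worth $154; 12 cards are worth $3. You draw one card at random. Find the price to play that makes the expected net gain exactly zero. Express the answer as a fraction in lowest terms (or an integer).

743/49 dollars

E[payout] = (6/49)·(-7) + (9/49)·(-3) + (14/49)·10 + (4/49)·5 + (4/49)·154 + (12/49)·3 = 743/49
Fair fee = E[payout] = 743/49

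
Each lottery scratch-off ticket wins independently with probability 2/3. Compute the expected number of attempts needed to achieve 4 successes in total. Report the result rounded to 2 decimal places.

By linearity (sum of 4 independent geometric waits), E[trials] = 4/p = 4/(2/3) = 6.
≈ 6.00

6.00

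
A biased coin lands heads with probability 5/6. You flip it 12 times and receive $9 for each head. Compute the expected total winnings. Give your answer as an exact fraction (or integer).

E[#heads] = 12·5/6 = 10 (linearity over flips).
E[winnings] = 9·10 = 90.

$90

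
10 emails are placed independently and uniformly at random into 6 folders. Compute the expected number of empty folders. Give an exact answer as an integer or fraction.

9765625/10077696

Let Xⱼ=1 if folder j is empty. P(Xⱼ=1) = ((6-1)/6)^10 = 9765625/60466176.
By linearity, E[#empty] = 6·9765625/60466176 = 9765625/10077696.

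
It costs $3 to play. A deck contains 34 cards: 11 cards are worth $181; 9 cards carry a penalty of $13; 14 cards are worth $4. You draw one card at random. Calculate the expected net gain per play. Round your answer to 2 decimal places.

$53.76

E[payout] = (11/34)·181 + (9/34)·(-13) + (14/34)·4 = 965/17
Expected profit = 965/17 − 3 = 914/17 ≈ $53.76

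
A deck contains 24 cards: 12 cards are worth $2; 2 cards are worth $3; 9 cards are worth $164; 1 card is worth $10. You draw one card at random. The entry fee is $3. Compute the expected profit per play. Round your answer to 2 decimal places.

E[payout] = (12/24)·2 + (2/24)·3 + (9/24)·164 + (1/24)·10 = 379/6
Expected profit = 379/6 − 3 = 361/6 ≈ $60.17

$60.17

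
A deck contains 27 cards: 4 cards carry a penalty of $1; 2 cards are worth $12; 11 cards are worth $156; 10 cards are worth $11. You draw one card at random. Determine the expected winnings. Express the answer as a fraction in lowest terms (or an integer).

E[payout] = (4/27)·(-1) + (2/27)·12 + (11/27)·156 + (10/27)·11 = 1846/27

1846/27 dollars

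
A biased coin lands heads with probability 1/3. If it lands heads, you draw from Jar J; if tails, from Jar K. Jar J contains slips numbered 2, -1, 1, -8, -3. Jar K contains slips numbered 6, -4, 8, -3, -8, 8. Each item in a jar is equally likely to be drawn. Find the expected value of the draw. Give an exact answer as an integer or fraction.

8/45

E[X | Jar J] = (2 − 1 + 1 − 8 − 3)/5 = -9/5
E[X | Jar K] = (6 − 4 + 8 − 3 − 8 + 8)/6 = 7/6
E[X] = (1/3)·(-9/5) + (2/3)·7/6 = 8/45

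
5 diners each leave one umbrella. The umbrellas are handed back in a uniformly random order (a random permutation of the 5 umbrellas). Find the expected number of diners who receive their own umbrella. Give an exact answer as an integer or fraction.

1

Let Xᵢ = 1 if person i gets their own umbrella. For each i, P(Xᵢ=1) = 1/5.
By linearity of expectation, E[X₁+…+X_5] = 5·(1/5) = 1.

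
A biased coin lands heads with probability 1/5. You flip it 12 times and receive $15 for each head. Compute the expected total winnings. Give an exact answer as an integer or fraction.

E[#heads] = 12·1/5 = 12/5 (linearity over flips).
E[winnings] = 15·12/5 = 36.

$36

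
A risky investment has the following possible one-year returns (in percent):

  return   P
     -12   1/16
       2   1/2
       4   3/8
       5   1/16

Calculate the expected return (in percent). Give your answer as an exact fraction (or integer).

E[X] = (1/16)·(-12) + (1/2)·2 + (3/8)·4 + (1/16)·5
     = 33/16

33/16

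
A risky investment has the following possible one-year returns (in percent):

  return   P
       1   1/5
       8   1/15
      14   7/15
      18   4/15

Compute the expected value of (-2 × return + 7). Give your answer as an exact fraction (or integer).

-257/15

E[-2x+7] = (1/5)·5 + (1/15)·(-9) + (7/15)·(-21) + (4/15)·(-29)
     = -257/15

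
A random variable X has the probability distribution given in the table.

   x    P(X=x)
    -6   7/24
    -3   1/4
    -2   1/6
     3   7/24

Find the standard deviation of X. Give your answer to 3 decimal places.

E[X] = -47/24, E[X²] = 385/24
Var(X) = E[X²] − (E[X])² = 385/24 − 2209/576 = 7031/576
SD(X) = √(7031/576) ≈ 3.494

3.494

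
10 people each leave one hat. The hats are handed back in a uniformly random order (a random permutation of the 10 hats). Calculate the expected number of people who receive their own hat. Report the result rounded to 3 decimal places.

Let Xᵢ = 1 if person i gets their own hat. For each i, P(Xᵢ=1) = 1/10.
By linearity of expectation, E[X₁+…+X_10] = 10·(1/10) = 1.
≈ 1.000

1.000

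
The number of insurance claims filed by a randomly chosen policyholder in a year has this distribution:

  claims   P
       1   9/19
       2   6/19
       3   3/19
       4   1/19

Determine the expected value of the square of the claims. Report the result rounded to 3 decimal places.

4.000

E[X²] = (9/19)·1 + (6/19)·4 + (3/19)·9 + (1/19)·16
     = 4 ≈ 4.000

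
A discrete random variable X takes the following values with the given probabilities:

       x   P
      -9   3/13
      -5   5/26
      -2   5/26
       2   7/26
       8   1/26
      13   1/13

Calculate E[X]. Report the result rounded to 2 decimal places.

E[X] = (3/13)·(-9) + (5/26)·(-5) + (5/26)·(-2) + (7/26)·2 + (1/26)·8 + (1/13)·13
     = -41/26 ≈ -1.58

-1.58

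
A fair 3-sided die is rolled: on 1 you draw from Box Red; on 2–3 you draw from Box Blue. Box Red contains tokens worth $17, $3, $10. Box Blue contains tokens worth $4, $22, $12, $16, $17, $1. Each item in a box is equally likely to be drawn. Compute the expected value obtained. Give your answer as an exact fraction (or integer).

E[X | Box Red] = (17 + 3 + 10)/3 = 10
E[X | Box Blue] = (4 + 22 + 12 + 16 + 17 + 1)/6 = 12
E[X] = (1/3)·10 + (2/3)·12 = 34/3

34/3 dollars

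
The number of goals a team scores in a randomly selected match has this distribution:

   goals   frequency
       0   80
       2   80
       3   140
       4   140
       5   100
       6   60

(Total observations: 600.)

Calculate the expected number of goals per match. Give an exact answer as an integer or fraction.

Total = 600, so P(goals=0) = 80/600, etc.
E[X] = (2/15)·0 + (2/15)·2 + (7/30)·3 + (7/30)·4 + (1/6)·5 + (1/10)·6
     = 10/3

10/3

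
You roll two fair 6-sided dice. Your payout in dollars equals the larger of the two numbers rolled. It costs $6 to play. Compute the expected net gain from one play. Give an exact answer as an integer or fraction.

-55/36 dollars

Distribution of the larger of the two numbers rolled: 1 w.p. 1/36, 2 w.p. 1/12, 3 w.p. 5/36, 4 w.p. 7/36, 5 w.p. 1/4, 6 w.p. 11/36
E[payout] = (1/36)·1 + (1/12)·2 + (5/36)·3 + (7/36)·4 + (1/4)·5 + (11/36)·6 = 161/36
Expected profit = 161/36 − 6 = -55/36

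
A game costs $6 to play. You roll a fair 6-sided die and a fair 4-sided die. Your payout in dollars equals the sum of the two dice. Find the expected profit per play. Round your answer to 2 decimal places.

$0.00

Distribution of the sum of the two dice: 2 w.p. 1/24, 3 w.p. 1/12, 4 w.p. 1/8, 5 w.p. 1/6, 6 w.p. 1/6, 7 w.p. 1/6, …
E[payout] = (1/24)·2 + (1/12)·3 + (1/8)·4 + (1/6)·5 + (1/6)·6 + (1/6)·7 + (1/8)·8 + (1/12)·9 + (1/24)·10 = 6
Expected profit = 6 − 6 = 0 ≈ $0.00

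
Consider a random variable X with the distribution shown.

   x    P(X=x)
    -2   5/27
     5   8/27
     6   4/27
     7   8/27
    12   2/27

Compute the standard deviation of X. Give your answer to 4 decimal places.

E[X] = 134/27, E[X²] = 116/3
Var(X) = E[X²] − (E[X])² = 116/3 − 17956/729 = 10232/729
SD(X) = √(10232/729) ≈ 3.7464

3.7464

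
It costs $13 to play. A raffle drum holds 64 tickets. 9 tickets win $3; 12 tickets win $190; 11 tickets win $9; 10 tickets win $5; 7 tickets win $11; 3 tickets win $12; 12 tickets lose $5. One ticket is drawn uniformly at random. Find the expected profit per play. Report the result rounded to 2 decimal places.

E[payout] = (9/64)·3 + (12/64)·190 + (11/64)·9 + (10/64)·5 + (7/64)·11 + (3/64)·12 + (12/64)·(-5) = 2509/64
Expected profit = 2509/64 − 13 = 1677/64 ≈ $26.20

$26.20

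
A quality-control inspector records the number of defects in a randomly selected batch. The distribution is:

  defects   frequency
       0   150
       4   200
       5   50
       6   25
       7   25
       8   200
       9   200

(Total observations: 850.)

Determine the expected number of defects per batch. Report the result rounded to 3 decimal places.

Total = 850, so P(defects=0) = 150/850, etc.
E[X] = (3/17)·0 + (4/17)·4 + (1/17)·5 + (1/34)·6 + (1/34)·7 + (4/17)·8 + (4/17)·9
     = 191/34 ≈ 5.618

5.618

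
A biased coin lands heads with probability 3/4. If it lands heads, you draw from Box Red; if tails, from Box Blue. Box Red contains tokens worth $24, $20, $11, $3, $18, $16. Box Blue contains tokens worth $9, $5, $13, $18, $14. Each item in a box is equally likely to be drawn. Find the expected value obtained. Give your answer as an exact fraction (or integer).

E[X | Box Red] = (24 + 20 + 11 + 3 + 18 + 16)/6 = 46/3
E[X | Box Blue] = (9 + 5 + 13 + 18 + 14)/5 = 59/5
E[X] = (3/4)·46/3 + (1/4)·59/5 = 289/20

289/20 dollars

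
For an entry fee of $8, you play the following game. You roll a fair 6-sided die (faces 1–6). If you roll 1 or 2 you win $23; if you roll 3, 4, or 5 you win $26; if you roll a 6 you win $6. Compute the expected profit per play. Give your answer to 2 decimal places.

E[payout] = (1/6)·6 + (1/3)·23 + (1/2)·26 = 65/3
Expected profit = 65/3 − 8 = 41/3 ≈ $13.67

$13.67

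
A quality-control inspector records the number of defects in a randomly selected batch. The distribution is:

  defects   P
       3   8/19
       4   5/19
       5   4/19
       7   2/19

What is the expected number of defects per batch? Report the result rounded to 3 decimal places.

E[X] = (8/19)·3 + (5/19)·4 + (4/19)·5 + (2/19)·7
     = 78/19 ≈ 4.105

4.105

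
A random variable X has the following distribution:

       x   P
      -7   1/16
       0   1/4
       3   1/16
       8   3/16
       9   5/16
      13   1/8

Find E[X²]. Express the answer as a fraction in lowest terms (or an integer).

E[X²] = (1/16)·49 + (1/4)·0 + (1/16)·9 + (3/16)·64 + (5/16)·81 + (1/8)·169
     = 993/16

993/16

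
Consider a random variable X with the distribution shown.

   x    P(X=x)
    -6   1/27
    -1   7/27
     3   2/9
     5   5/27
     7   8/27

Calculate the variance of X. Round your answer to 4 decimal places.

E[X] = (1/27)·(-6) + (7/27)·(-1) + (2/9)·3 + (5/27)·5 + (8/27)·7 = 86/27
E[X²] = (1/27)·36 + (7/27)·1 + (2/9)·9 + (5/27)·25 + (8/27)·49 = 614/27
Var(X) = 614/27 − (86/27)² = 9182/729 ≈ 12.5953

12.5953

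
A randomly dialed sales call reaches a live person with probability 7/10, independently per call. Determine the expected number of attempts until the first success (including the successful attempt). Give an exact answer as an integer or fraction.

For a geometric distribution, E[trials] = 1/p = 1/(7/10) = 10/7.

10/7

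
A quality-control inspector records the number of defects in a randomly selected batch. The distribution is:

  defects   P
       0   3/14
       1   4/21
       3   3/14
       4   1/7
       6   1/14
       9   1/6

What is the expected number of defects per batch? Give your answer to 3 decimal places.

E[X] = (3/14)·0 + (4/21)·1 + (3/14)·3 + (1/7)·4 + (1/14)·6 + (1/6)·9
     = 10/3 ≈ 3.333

3.333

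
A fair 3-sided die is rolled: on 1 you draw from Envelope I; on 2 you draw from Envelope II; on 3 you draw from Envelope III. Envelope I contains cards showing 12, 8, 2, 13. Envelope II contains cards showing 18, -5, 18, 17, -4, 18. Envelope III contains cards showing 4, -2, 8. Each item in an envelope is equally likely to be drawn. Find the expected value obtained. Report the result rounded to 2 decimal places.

7.47

E[X | Envelope I] = (12 + 8 + 2 + 13)/4 = 35/4
E[X | Envelope II] = (18 − 5 + 18 + 17 − 4 + 18)/6 = 31/3
E[X | Envelope III] = (4 − 2 + 8)/3 = 10/3
E[X] = (1/3)·35/4 + (1/3)·31/3 + (1/3)·10/3 = 269/36 ≈ 7.47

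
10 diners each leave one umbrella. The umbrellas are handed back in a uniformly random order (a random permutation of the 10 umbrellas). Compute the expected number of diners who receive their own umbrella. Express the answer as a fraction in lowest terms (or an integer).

1

Let Xᵢ = 1 if person i gets their own umbrella. For each i, P(Xᵢ=1) = 1/10.
By linearity of expectation, E[X₁+…+X_10] = 10·(1/10) = 1.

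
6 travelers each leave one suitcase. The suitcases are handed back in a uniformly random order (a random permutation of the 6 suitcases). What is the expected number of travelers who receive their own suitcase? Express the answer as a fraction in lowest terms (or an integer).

1

Let Xᵢ = 1 if person i gets their own suitcase. For each i, P(Xᵢ=1) = 1/6.
By linearity of expectation, E[X₁+…+X_6] = 6·(1/6) = 1.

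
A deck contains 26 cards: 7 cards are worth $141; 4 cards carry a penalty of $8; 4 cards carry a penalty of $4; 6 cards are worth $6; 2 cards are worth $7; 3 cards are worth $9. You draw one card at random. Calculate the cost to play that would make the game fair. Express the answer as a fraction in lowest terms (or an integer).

E[payout] = (7/26)·141 + (4/26)·(-8) + (4/26)·(-4) + (6/26)·6 + (2/26)·7 + (3/26)·9 = 508/13
Fair fee = E[payout] = 508/13

508/13 dollars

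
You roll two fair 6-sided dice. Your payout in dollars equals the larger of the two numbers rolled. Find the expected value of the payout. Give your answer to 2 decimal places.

$4.47

Distribution of the larger of the two numbers rolled: 1 w.p. 1/36, 2 w.p. 1/12, 3 w.p. 5/36, 4 w.p. 7/36, 5 w.p. 1/4, 6 w.p. 11/36
E[payout] = (1/36)·1 + (1/12)·2 + (5/36)·3 + (7/36)·4 + (1/4)·5 + (11/36)·6 = 161/36
≈ $4.47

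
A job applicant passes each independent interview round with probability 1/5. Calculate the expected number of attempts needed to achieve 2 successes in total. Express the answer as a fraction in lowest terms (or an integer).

By linearity (sum of 2 independent geometric waits), E[trials] = 2/p = 2/(1/5) = 10.

10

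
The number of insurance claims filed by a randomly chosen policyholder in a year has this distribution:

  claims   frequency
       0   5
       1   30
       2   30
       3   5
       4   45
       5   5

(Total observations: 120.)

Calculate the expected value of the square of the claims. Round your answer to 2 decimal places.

8.67

Total = 120, so P(claims=0) = 5/120, etc.
E[X²] = (1/24)·0 + (1/4)·1 + (1/4)·4 + (1/24)·9 + (3/8)·16 + (1/24)·25
     = 26/3 ≈ 8.67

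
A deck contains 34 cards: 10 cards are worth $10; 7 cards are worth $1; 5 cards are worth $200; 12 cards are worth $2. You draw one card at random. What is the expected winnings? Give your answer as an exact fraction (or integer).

1131/34 dollars

E[payout] = (10/34)·10 + (7/34)·1 + (5/34)·200 + (12/34)·2 = 1131/34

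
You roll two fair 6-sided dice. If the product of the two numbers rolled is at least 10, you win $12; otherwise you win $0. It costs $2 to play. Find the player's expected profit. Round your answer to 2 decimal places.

E[payout] = (17/36)·0 + (19/36)·12 = 19/3
Expected profit = 19/3 − 2 = 13/3 ≈ $4.33

$4.33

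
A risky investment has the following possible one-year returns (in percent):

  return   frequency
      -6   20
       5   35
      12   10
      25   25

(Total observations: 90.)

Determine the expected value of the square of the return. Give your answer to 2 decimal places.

207.33

Total = 90, so P(return=-6) = 20/90, etc.
E[X²] = (2/9)·36 + (7/18)·25 + (1/9)·144 + (5/18)·625
     = 622/3 ≈ 207.33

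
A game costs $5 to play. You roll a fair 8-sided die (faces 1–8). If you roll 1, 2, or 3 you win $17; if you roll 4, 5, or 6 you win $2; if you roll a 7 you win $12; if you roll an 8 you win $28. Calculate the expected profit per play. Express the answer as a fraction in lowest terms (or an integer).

57/8 dollars

E[payout] = (3/8)·2 + (1/8)·12 + (3/8)·17 + (1/8)·28 = 97/8
Expected profit = 97/8 − 5 = 57/8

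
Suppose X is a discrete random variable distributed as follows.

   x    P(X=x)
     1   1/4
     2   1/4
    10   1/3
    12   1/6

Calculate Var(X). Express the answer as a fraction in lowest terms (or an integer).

E[X] = (1/4)·1 + (1/4)·2 + (1/3)·10 + (1/6)·12 = 73/12
E[X²] = (1/4)·1 + (1/4)·4 + (1/3)·100 + (1/6)·144 = 703/12
Var(X) = 703/12 − (73/12)² = 3107/144

3107/144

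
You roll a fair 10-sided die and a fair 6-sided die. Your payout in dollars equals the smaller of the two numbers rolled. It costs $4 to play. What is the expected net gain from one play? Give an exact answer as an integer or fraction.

-13/12 dollars

Distribution of the smaller of the two numbers rolled: 1 w.p. 1/4, 2 w.p. 13/60, 3 w.p. 11/60, 4 w.p. 3/20, 5 w.p. 7/60, 6 w.p. 1/12
E[payout] = (1/4)·1 + (13/60)·2 + (11/60)·3 + (3/20)·4 + (7/60)·5 + (1/12)·6 = 35/12
Expected profit = 35/12 − 4 = -13/12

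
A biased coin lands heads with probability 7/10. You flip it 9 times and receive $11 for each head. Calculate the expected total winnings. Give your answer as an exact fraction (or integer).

693/10 dollars

E[#heads] = 9·7/10 = 63/10 (linearity over flips).
E[winnings] = 11·63/10 = 693/10.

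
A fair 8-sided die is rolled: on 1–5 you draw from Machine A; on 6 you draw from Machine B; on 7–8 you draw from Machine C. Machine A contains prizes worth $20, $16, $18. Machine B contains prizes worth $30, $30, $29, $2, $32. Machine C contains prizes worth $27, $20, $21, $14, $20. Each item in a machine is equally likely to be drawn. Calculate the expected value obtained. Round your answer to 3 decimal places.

$19.425

E[X | Machine A] = (20 + 16 + 18)/3 = 18
E[X | Machine B] = (30 + 30 + 29 + 2 + 32)/5 = 123/5
E[X | Machine C] = (27 + 20 + 21 + 14 + 20)/5 = 102/5
E[X] = (5/8)·18 + (1/8)·123/5 + (1/4)·102/5 = 777/40 ≈ 19.425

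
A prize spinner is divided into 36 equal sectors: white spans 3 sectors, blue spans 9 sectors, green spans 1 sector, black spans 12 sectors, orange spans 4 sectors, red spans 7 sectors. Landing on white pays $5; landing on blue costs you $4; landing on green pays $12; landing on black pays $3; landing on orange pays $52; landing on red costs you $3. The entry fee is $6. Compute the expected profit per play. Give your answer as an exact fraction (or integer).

-1/18 dollars

E[payout] = (3/36)·5 + (9/36)·(-4) + (1/36)·12 + (12/36)·3 + (4/36)·52 + (7/36)·(-3) = 107/18
Expected profit = 107/18 − 6 = -1/18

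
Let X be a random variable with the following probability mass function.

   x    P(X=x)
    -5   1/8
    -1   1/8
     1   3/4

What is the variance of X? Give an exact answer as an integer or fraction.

E[X] = (1/8)·(-5) + (1/8)·(-1) + (3/4)·1 = 0
E[X²] = (1/8)·25 + (1/8)·1 + (3/4)·1 = 4
Var(X) = 4 − (0)² = 4

4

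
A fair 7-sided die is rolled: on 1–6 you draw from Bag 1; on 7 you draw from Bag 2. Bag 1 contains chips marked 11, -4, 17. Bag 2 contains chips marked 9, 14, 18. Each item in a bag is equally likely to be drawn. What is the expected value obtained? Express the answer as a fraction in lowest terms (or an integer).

185/21

E[X | Bag 1] = (11 − 4 + 17)/3 = 8
E[X | Bag 2] = (9 + 14 + 18)/3 = 41/3
E[X] = (6/7)·8 + (1/7)·41/3 = 185/21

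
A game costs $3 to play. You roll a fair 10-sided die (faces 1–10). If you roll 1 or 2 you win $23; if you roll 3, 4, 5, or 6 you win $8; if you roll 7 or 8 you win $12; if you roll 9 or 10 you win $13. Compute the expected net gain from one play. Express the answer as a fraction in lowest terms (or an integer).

49/5 dollars

E[payout] = (2/5)·8 + (1/5)·12 + (1/5)·13 + (1/5)·23 = 64/5
Expected profit = 64/5 − 3 = 49/5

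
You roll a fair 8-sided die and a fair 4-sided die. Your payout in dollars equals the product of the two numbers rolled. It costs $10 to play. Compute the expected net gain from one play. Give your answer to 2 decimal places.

$1.25

Distribution of the product of the two numbers rolled: 1 w.p. 1/32, 2 w.p. 1/16, 3 w.p. 1/16, 4 w.p. 3/32, 5 w.p. 1/32, 6 w.p. 3/32, …
E[payout] = (1/32)·1 + (1/16)·2 + (1/16)·3 + (3/32)·4 + (1/32)·5 + (3/32)·6 + (1/32)·7 + (3/32)·8 + (1/32)·9 + (1/32)·10 + (3/32)·12 + (1/32)·14 + (1/32)·15 + (1/16)·16 + (1/32)·18 + (1/32)·20 + (1/32)·21 + (1/16)·24 + (1/32)·28 + (1/32)·32 = 45/4
Expected profit = 45/4 − 10 = 5/4 ≈ $1.25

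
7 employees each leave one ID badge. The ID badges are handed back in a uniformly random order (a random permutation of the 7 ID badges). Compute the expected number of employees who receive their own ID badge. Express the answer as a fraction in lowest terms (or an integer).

1

Let Xᵢ = 1 if person i gets their own ID badge. For each i, P(Xᵢ=1) = 1/7.
By linearity of expectation, E[X₁+…+X_7] = 7·(1/7) = 1.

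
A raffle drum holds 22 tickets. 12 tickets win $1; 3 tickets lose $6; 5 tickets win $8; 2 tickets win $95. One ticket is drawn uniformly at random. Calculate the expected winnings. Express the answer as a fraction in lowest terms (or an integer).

112/11 dollars

E[payout] = (12/22)·1 + (3/22)·(-6) + (5/22)·8 + (2/22)·95 = 112/11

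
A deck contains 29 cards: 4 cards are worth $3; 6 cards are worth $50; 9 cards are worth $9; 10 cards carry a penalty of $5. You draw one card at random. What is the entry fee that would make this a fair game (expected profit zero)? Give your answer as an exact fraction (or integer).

E[payout] = (4/29)·3 + (6/29)·50 + (9/29)·9 + (10/29)·(-5) = 343/29
Fair fee = E[payout] = 343/29

343/29 dollars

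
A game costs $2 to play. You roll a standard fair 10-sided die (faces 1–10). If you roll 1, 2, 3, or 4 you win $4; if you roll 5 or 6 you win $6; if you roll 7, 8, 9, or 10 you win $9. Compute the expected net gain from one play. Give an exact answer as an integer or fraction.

E[payout] = (2/5)·4 + (1/5)·6 + (2/5)·9 = 32/5
Expected profit = 32/5 − 2 = 22/5

22/5 dollars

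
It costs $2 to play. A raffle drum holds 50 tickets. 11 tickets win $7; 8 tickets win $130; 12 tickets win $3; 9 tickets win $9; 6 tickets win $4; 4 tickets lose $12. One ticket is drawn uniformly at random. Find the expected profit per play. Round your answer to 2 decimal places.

$22.20

E[payout] = (11/50)·7 + (8/50)·130 + (12/50)·3 + (9/50)·9 + (6/50)·4 + (4/50)·(-12) = 121/5
Expected profit = 121/5 − 2 = 111/5 ≈ $22.20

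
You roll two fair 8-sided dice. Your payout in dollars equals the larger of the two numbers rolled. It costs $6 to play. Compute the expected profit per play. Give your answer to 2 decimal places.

-$0.19

Distribution of the larger of the two numbers rolled: 1 w.p. 1/64, 2 w.p. 3/64, 3 w.p. 5/64, 4 w.p. 7/64, 5 w.p. 9/64, 6 w.p. 11/64, …
E[payout] = (1/64)·1 + (3/64)·2 + (5/64)·3 + (7/64)·4 + (9/64)·5 + (11/64)·6 + (13/64)·7 + (15/64)·8 = 93/16
Expected profit = 93/16 − 6 = -3/16 ≈ -$0.19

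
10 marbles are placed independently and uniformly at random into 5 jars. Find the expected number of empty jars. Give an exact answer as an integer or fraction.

1048576/1953125

Let Xⱼ=1 if jar j is empty. P(Xⱼ=1) = ((5-1)/5)^10 = 1048576/9765625.
By linearity, E[#empty] = 5·1048576/9765625 = 1048576/1953125.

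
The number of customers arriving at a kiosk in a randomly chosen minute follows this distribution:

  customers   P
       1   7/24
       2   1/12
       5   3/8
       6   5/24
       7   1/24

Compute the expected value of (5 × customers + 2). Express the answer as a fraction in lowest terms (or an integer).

E[5x+2] = (7/24)·7 + (1/12)·12 + (3/8)·27 + (5/24)·32 + (1/24)·37
     = 171/8

171/8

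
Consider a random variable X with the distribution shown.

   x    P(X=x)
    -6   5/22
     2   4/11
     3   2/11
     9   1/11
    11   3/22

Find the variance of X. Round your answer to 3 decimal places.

30.176

E[X] = (5/22)·(-6) + (4/11)·2 + (2/11)·3 + (1/11)·9 + (3/22)·11 = 49/22
E[X²] = (5/22)·36 + (4/11)·4 + (2/11)·9 + (1/11)·81 + (3/22)·121 = 773/22
Var(X) = 773/22 − (49/22)² = 14605/484 ≈ 30.176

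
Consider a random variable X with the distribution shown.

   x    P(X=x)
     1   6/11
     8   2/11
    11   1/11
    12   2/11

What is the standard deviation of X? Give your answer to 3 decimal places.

E[X] = 57/11, E[X²] = 543/11
Var(X) = E[X²] − (E[X])² = 543/11 − 3249/121 = 2724/121
SD(X) = √(2724/121) ≈ 4.745

4.745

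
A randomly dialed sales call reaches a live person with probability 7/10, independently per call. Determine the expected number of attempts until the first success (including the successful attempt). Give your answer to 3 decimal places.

1.429

For a geometric distribution, E[trials] = 1/p = 1/(7/10) = 10/7.
≈ 1.429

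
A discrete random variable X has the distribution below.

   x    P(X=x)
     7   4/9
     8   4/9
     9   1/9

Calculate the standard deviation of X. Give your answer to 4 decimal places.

E[X] = 23/3, E[X²] = 533/9
Var(X) = E[X²] − (E[X])² = 533/9 − 529/9 = 4/9
SD(X) = √(4/9) ≈ 0.6667

0.6667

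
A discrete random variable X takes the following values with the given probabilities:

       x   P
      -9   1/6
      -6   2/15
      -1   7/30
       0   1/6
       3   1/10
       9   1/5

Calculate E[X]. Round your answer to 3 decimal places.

E[X] = (1/6)·(-9) + (2/15)·(-6) + (7/30)·(-1) + (1/6)·0 + (1/10)·3 + (1/5)·9
     = -13/30 ≈ -0.433

-0.433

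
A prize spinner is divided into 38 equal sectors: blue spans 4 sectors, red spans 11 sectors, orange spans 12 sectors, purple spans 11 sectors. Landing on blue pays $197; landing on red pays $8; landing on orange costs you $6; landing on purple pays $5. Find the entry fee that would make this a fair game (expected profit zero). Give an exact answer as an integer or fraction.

859/38 dollars

E[payout] = (4/38)·197 + (11/38)·8 + (12/38)·(-6) + (11/38)·5 = 859/38
Fair fee = E[payout] = 859/38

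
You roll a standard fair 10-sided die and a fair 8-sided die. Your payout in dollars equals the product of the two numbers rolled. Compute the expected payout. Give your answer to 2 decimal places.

$24.75

Distribution of the product of the two numbers rolled: 1 w.p. 1/80, 2 w.p. 1/40, 3 w.p. 1/40, 4 w.p. 3/80, 5 w.p. 1/40, 6 w.p. 1/20, …
E[payout] = (1/80)·1 + (1/40)·2 + (1/40)·3 + (3/80)·4 + (1/40)·5 + (1/20)·6 + (1/40)·7 + (1/20)·8 + (1/40)·9 + (3/80)·10 + (1/20)·12 + (1/40)·14 + (1/40)·15 + (3/80)·16 + (3/80)·18 + (3/80)·20 + (1/40)·21 + (1/20)·24 + (1/80)·25 + (1/80)·27 + (1/40)·28 + (3/80)·30 + (1/40)·32 + (1/40)·35 + (1/40)·36 + (3/80)·40 + (1/40)·42 + (1/80)·45 + (1/40)·48 + (1/80)·49 + (1/80)·50 + (1/80)·54 + (1/40)·56 + (1/80)·60 + (1/80)·63 + (1/80)·64 + (1/80)·70 + (1/80)·72 + (1/80)·80 = 99/4
≈ $24.75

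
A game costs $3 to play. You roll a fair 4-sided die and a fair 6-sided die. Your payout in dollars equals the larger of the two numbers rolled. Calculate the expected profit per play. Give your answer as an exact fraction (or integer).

Distribution of the larger of the two numbers rolled: 1 w.p. 1/24, 2 w.p. 1/8, 3 w.p. 5/24, 4 w.p. 7/24, 5 w.p. 1/6, 6 w.p. 1/6
E[payout] = (1/24)·1 + (1/8)·2 + (5/24)·3 + (7/24)·4 + (1/6)·5 + (1/6)·6 = 47/12
Expected profit = 47/12 − 3 = 11/12

11/12 dollars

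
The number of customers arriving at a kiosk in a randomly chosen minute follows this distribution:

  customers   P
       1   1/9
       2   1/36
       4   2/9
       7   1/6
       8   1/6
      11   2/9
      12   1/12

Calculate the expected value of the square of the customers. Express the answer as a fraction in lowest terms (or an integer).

123/2

E[X²] = (1/9)·1 + (1/36)·4 + (2/9)·16 + (1/6)·49 + (1/6)·64 + (2/9)·121 + (1/12)·144
     = 123/2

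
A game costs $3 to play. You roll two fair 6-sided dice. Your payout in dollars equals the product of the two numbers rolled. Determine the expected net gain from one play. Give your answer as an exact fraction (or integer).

Distribution of the product of the two numbers rolled: 1 w.p. 1/36, 2 w.p. 1/18, 3 w.p. 1/18, 4 w.p. 1/12, 5 w.p. 1/18, 6 w.p. 1/9, …
E[payout] = (1/36)·1 + (1/18)·2 + (1/18)·3 + (1/12)·4 + (1/18)·5 + (1/9)·6 + (1/18)·8 + (1/36)·9 + (1/18)·10 + (1/9)·12 + (1/18)·15 + (1/36)·16 + (1/18)·18 + (1/18)·20 + (1/18)·24 + (1/36)·25 + (1/18)·30 + (1/36)·36 = 49/4
Expected profit = 49/4 − 3 = 37/4

37/4 dollars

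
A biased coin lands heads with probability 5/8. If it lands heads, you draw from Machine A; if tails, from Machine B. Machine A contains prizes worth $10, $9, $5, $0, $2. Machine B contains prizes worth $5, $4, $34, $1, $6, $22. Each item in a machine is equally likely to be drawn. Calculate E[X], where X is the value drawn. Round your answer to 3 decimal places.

$7.750

E[X | Machine A] = (10 + 9 + 5 + 0 + 2)/5 = 26/5
E[X | Machine B] = (5 + 4 + 34 + 1 + 6 + 22)/6 = 12
E[X] = (5/8)·26/5 + (3/8)·12 = 31/4 ≈ 7.750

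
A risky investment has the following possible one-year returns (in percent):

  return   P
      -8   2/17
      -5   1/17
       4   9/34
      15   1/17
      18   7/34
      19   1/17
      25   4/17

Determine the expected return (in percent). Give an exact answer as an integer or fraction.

E[X] = (2/17)·(-8) + (1/17)·(-5) + (9/34)·4 + (1/17)·15 + (7/34)·18 + (1/17)·19 + (4/17)·25
     = 194/17

194/17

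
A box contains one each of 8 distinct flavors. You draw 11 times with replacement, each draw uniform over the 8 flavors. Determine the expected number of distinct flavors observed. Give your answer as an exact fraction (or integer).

Let Xⱼ=1 if type j appears at least once. P(Xⱼ=1) = 1 − ((8−1)/8)^11 = 6612607849/8589934592.
E[#distinct] = 8·6612607849/8589934592 = 6612607849/1073741824.

6612607849/1073741824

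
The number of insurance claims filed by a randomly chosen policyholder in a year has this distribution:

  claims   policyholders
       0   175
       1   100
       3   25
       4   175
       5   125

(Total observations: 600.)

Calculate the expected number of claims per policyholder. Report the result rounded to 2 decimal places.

2.50

Total = 600, so P(claims=0) = 175/600, etc.
E[X] = (7/24)·0 + (1/6)·1 + (1/24)·3 + (7/24)·4 + (5/24)·5
     = 5/2 ≈ 2.50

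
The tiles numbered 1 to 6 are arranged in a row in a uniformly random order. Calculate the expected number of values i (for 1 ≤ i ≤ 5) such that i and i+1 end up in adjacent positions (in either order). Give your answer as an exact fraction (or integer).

5/3

For each i ∈ {1,…,5}, let Xᵢ = 1 if i and i+1 are adjacent. P(Xᵢ=1) = 2·(6−1)!/6! = 2/6.
By linearity, E[ΣXᵢ] = (5)·(2/6) = 5/3.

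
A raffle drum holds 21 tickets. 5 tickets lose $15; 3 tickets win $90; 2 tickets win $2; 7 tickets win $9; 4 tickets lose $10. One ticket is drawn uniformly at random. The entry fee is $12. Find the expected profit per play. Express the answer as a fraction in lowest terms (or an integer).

E[payout] = (5/21)·(-15) + (3/21)·90 + (2/21)·2 + (7/21)·9 + (4/21)·(-10) = 74/7
Expected profit = 74/7 − 12 = -10/7

-10/7 dollars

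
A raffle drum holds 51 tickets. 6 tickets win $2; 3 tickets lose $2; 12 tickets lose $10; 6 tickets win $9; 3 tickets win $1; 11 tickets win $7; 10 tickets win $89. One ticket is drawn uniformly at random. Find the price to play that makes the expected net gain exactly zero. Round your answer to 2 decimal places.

$17.84

E[payout] = (6/51)·2 + (3/51)·(-2) + (12/51)·(-10) + (6/51)·9 + (3/51)·1 + (11/51)·7 + (10/51)·89 = 910/51
Fair fee = E[payout] = 910/51 ≈ $17.84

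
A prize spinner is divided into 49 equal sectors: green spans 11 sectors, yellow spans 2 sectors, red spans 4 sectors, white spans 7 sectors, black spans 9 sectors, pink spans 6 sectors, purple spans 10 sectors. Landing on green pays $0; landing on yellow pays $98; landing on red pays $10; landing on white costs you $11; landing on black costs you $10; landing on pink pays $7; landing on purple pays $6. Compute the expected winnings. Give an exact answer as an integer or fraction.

E[payout] = (11/49)·0 + (2/49)·98 + (4/49)·10 + (7/49)·(-11) + (9/49)·(-10) + (6/49)·7 + (10/49)·6 = 171/49

171/49 dollars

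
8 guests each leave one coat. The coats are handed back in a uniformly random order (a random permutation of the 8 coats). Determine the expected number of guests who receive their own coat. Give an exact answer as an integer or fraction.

Let Xᵢ = 1 if person i gets their own coat. For each i, P(Xᵢ=1) = 1/8.
By linearity of expectation, E[X₁+…+X_8] = 8·(1/8) = 1.

1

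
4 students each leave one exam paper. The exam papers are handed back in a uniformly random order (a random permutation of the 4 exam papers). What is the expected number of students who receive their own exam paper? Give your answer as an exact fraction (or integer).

1

Let Xᵢ = 1 if person i gets their own exam paper. For each i, P(Xᵢ=1) = 1/4.
By linearity of expectation, E[X₁+…+X_4] = 4·(1/4) = 1.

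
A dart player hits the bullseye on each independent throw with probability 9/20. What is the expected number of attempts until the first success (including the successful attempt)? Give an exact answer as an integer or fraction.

20/9

For a geometric distribution, E[trials] = 1/p = 1/(9/20) = 20/9.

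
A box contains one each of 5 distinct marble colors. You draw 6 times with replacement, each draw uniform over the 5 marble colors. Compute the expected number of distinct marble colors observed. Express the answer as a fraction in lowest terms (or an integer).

11529/3125

Let Xⱼ=1 if type j appears at least once. P(Xⱼ=1) = 1 − ((5−1)/5)^6 = 11529/15625.
E[#distinct] = 5·11529/15625 = 11529/3125.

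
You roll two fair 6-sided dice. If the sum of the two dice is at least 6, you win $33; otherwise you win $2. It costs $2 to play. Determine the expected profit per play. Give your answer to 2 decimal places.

E[payout] = (5/18)·2 + (13/18)·33 = 439/18
Expected profit = 439/18 − 2 = 403/18 ≈ $22.39

$22.39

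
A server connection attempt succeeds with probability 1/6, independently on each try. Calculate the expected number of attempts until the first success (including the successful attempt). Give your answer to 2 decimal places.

For a geometric distribution, E[trials] = 1/p = 1/(1/6) = 6.
≈ 6.00

6.00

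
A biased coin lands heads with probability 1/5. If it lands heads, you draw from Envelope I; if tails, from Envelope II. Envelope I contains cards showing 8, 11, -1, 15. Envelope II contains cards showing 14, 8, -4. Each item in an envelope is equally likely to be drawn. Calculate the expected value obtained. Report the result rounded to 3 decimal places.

6.450

E[X | Envelope I] = (8 + 11 − 1 + 15)/4 = 33/4
E[X | Envelope II] = (14 + 8 − 4)/3 = 6
E[X] = (1/5)·33/4 + (4/5)·6 = 129/20 ≈ 6.450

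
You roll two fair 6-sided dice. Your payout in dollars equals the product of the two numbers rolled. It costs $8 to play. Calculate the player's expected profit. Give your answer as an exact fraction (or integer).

Distribution of the product of the two numbers rolled: 1 w.p. 1/36, 2 w.p. 1/18, 3 w.p. 1/18, 4 w.p. 1/12, 5 w.p. 1/18, 6 w.p. 1/9, …
E[payout] = (1/36)·1 + (1/18)·2 + (1/18)·3 + (1/12)·4 + (1/18)·5 + (1/9)·6 + (1/18)·8 + (1/36)·9 + (1/18)·10 + (1/9)·12 + (1/18)·15 + (1/36)·16 + (1/18)·18 + (1/18)·20 + (1/18)·24 + (1/36)·25 + (1/18)·30 + (1/36)·36 = 49/4
Expected profit = 49/4 − 8 = 17/4

17/4 dollars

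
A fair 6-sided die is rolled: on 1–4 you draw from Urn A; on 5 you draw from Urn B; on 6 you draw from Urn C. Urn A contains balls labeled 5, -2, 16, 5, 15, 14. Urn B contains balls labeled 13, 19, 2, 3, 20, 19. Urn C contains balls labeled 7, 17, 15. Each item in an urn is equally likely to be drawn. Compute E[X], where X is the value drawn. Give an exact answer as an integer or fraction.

E[X | Urn A] = (5 − 2 + 16 + 5 + 15 + 14)/6 = 53/6
E[X | Urn B] = (13 + 19 + 2 + 3 + 20 + 19)/6 = 38/3
E[X | Urn C] = (7 + 17 + 15)/3 = 13
E[X] = (2/3)·53/6 + (1/6)·38/3 + (1/6)·13 = 61/6

61/6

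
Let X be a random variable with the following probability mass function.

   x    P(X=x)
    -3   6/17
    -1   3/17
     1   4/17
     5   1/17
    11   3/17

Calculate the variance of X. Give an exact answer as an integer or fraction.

E[X] = (6/17)·(-3) + (3/17)·(-1) + (4/17)·1 + (1/17)·5 + (3/17)·11 = 21/17
E[X²] = (6/17)·9 + (3/17)·1 + (4/17)·1 + (1/17)·25 + (3/17)·121 = 449/17
Var(X) = 449/17 − (21/17)² = 7192/289

7192/289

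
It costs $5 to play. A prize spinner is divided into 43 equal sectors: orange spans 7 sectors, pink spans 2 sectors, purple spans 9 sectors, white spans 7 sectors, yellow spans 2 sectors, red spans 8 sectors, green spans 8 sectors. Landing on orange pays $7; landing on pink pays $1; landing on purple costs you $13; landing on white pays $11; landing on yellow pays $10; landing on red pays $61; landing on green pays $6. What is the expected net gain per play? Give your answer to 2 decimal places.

E[payout] = (7/43)·7 + (2/43)·1 + (9/43)·(-13) + (7/43)·11 + (2/43)·10 + (8/43)·61 + (8/43)·6 = 567/43
Expected profit = 567/43 − 5 = 352/43 ≈ $8.19

$8.19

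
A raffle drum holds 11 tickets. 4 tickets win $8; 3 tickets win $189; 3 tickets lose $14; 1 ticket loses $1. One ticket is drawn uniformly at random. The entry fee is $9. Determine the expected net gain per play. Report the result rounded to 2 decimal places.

$41.55

E[payout] = (4/11)·8 + (3/11)·189 + (3/11)·(-14) + (1/11)·(-1) = 556/11
Expected profit = 556/11 − 9 = 457/11 ≈ $41.55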